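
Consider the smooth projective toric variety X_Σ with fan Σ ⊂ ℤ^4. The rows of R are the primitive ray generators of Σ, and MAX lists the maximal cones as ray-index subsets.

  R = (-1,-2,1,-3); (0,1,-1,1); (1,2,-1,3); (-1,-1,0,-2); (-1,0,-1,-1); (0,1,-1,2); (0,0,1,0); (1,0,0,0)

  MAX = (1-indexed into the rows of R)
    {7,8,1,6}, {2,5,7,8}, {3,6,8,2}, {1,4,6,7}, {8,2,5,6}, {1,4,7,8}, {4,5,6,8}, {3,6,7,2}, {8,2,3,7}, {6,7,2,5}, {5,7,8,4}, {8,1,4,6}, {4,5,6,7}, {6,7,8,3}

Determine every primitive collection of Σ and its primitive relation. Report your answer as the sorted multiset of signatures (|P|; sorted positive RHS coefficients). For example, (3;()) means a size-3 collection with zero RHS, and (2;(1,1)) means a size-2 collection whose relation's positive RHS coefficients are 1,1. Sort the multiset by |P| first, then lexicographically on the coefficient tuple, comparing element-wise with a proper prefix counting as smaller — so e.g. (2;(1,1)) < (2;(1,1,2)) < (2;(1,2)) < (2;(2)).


Δ(Σ) — 8 vertices, 9 min non-faces:

  {1,3}:  v_{1} + v_{3} = 0  →  sig = (2;())
  {1,2}:  v_{1} + v_{2} = v_{4}  →  sig = (2;(1))
  {2,4}:  v_{2} + v_{4} = v_{5}  →  sig = (2;(1))
  {3,4}:  v_{3} + v_{4} = v_{2}  →  sig = (2;(1))
  {1,5}:  v_{1} + v_{5} = 2·v_{4}  →  sig = (2;(2))
  {3,5}:  v_{3} + v_{5} = 2·v_{2}  →  sig = (2;(2))
  {4,6,7,8}:  v_{4} + v_{6} + v_{7} + v_{8} = 0  →  sig = (4;())
  {2,6,7,8}:  v_{2} + v_{6} + v_{7} + v_{8} = v_{3}  →  sig = (4;(1))
  {5,6,7,8}:  v_{5} + v_{6} + v_{7} + v_{8} = v_{2}  →  sig = (4;(1))

so the primitive-relation signature multiset is
{ (2;()),  (2;(1)) ×3,  (2;(2)) ×2,  (4;()),  (4;(1)) ×2 }


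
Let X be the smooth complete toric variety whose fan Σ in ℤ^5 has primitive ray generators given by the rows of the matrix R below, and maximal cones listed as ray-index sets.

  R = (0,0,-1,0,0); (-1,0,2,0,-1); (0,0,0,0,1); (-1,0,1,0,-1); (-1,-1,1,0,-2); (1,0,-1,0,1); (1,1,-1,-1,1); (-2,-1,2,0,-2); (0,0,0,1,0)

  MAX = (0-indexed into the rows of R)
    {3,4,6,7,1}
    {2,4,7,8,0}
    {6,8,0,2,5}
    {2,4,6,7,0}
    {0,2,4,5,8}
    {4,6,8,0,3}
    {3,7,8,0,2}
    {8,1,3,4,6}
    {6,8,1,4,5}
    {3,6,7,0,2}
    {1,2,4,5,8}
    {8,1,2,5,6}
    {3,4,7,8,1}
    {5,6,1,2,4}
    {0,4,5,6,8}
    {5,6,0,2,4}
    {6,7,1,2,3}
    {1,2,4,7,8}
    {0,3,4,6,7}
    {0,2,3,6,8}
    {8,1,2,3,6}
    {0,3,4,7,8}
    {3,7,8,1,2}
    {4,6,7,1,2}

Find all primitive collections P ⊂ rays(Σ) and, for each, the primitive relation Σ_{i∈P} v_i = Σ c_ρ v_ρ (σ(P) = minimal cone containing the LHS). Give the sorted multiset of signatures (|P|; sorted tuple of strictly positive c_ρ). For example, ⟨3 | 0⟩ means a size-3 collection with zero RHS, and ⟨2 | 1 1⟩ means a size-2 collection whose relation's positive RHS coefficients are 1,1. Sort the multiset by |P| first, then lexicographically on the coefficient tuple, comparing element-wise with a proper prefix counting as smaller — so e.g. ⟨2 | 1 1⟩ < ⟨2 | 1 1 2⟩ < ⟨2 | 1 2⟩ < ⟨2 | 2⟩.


The 6 primitive collections of Σ (r=9, n=5):

  • {3,5}:  v_{3} + v_{5} = 0  ⟹  sig = ⟨2 | 0⟩
  • {0,1}:  v_{0} + v_{1} = v_{3}  ⟹  sig = ⟨2 | 1⟩
  • {5,7}:  v_{5} + v_{7} = v_{2} + v_{4}  ⟹  sig = ⟨2 | 1 1⟩
  • {2,3,4}:  v_{2} + v_{3} + v_{4} = v_{7}  ⟹  sig = ⟨3 | 1⟩
  • {6,7,8}:  v_{6} + v_{7} + v_{8} = v_{3}  ⟹  sig = ⟨3 | 1⟩
  • {2,4,6,8}:  v_{2} + v_{4} + v_{6} + v_{8} = 0  ⟹  sig = ⟨4 | 0⟩

so the primitive-relation signature multiset is
{ ⟨2 | 0⟩,  ⟨2 | 1⟩,  ⟨2 | 1 1⟩,  ⟨3 | 1⟩ ×2,  ⟨4 | 0⟩ }


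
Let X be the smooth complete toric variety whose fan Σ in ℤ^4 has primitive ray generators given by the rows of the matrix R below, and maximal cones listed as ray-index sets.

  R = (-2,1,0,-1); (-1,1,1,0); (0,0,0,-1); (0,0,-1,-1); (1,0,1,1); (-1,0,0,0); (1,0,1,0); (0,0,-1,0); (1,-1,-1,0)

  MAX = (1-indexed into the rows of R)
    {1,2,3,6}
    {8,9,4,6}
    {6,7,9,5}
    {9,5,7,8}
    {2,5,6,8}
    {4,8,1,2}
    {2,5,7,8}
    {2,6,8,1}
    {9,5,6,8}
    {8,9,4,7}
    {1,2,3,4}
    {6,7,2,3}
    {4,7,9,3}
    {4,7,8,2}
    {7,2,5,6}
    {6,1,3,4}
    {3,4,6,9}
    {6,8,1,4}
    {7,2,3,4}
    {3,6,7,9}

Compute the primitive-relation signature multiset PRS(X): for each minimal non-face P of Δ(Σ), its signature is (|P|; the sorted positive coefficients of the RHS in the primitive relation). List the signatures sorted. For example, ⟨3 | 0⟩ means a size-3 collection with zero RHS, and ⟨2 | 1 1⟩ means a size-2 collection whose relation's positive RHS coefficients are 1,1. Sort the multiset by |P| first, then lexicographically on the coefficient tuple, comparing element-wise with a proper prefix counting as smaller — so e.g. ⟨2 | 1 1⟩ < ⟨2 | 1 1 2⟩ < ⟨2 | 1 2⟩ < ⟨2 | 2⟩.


Primitive collections (10):

  {2,9}:  v_{2} + v_{9} = 0  ⇒ sig = ⟨2 | 0⟩
  {1,5}:  v_{1} + v_{5} = v_{2}  ⇒ sig = ⟨2 | 1⟩
  {3,5}:  v_{3} + v_{5} = v_{7}  ⇒ sig = ⟨2 | 1⟩
  {3,8}:  v_{3} + v_{8} = v_{4}  ⇒ sig = ⟨2 | 1⟩
  {1,7}:  v_{1} + v_{7} = v_{2} + v_{3}  ⇒ sig = ⟨2 | 1 1⟩
  {1,9}:  v_{1} + v_{9} = v_{4} + v_{6}  ⇒ sig = ⟨2 | 1 1⟩
  {4,5}:  v_{4} + v_{5} = v_{7} + v_{8}  ⇒ sig = ⟨2 | 1 1⟩
  {6,7,8}:  v_{6} + v_{7} + v_{8} = 0  ⇒ sig = ⟨3 | 0⟩
  {2,4,6}:  v_{2} + v_{4} + v_{6} = v_{1}  ⇒ sig = ⟨3 | 1⟩
  {4,6,7}:  v_{4} + v_{6} + v_{7} = v_{3}  ⇒ sig = ⟨3 | 1⟩

Sorted signature multiset PRS(X):
{ ⟨2 | 0⟩,  ⟨2 | 1⟩ ×3,  ⟨2 | 1 1⟩ ×3,  ⟨3 | 0⟩,  ⟨3 | 1⟩ ×2 }


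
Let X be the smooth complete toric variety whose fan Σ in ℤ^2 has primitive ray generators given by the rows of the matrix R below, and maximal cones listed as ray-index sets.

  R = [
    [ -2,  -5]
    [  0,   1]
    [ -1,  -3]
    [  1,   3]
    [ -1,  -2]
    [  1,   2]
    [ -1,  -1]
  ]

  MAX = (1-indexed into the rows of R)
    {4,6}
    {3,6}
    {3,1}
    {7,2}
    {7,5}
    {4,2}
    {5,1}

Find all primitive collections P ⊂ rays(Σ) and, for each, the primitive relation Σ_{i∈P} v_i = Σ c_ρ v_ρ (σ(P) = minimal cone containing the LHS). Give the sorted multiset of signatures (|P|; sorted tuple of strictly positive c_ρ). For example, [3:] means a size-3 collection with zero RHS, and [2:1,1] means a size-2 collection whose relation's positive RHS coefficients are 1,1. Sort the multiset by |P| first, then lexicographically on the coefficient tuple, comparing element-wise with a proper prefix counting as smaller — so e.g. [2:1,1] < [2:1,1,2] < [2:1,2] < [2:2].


Δ(Σ) — 7 vertices, 14 min non-faces:

  {3,4}:  v_{3} + v_{4} = 0  ⟹  sig = [2:]
  {5,6}:  v_{5} + v_{6} = 0  ⟹  sig = [2:]
  {1,4}:  v_{1} + v_{4} = v_{5}  ⟹  sig = [2:1]
  {1,6}:  v_{1} + v_{6} = v_{3}  ⟹  sig = [2:1]
  {2,3}:  v_{2} + v_{3} = v_{5}  ⟹  sig = [2:1]
  {2,5}:  v_{2} + v_{5} = v_{7}  ⟹  sig = [2:1]
  {2,6}:  v_{2} + v_{6} = v_{4}  ⟹  sig = [2:1]
  {3,5}:  v_{3} + v_{5} = v_{1}  ⟹  sig = [2:1]
  {4,5}:  v_{4} + v_{5} = v_{2}  ⟹  sig = [2:1]
  {6,7}:  v_{6} + v_{7} = v_{2}  ⟹  sig = [2:1]
  {1,2}:  v_{1} + v_{2} = 2·v_{5}  ⟹  sig = [2:2]
  {3,7}:  v_{3} + v_{7} = 2·v_{5}  ⟹  sig = [2:2]
  {4,7}:  v_{4} + v_{7} = 2·v_{2}  ⟹  sig = [2:2]
  {1,7}:  v_{1} + v_{7} = 3·v_{5}  ⟹  sig = [2:3]

Hence PRS(X_Σ) =
{ [2:] ×2,  [2:1] ×8,  [2:2] ×3,  [2:3] }


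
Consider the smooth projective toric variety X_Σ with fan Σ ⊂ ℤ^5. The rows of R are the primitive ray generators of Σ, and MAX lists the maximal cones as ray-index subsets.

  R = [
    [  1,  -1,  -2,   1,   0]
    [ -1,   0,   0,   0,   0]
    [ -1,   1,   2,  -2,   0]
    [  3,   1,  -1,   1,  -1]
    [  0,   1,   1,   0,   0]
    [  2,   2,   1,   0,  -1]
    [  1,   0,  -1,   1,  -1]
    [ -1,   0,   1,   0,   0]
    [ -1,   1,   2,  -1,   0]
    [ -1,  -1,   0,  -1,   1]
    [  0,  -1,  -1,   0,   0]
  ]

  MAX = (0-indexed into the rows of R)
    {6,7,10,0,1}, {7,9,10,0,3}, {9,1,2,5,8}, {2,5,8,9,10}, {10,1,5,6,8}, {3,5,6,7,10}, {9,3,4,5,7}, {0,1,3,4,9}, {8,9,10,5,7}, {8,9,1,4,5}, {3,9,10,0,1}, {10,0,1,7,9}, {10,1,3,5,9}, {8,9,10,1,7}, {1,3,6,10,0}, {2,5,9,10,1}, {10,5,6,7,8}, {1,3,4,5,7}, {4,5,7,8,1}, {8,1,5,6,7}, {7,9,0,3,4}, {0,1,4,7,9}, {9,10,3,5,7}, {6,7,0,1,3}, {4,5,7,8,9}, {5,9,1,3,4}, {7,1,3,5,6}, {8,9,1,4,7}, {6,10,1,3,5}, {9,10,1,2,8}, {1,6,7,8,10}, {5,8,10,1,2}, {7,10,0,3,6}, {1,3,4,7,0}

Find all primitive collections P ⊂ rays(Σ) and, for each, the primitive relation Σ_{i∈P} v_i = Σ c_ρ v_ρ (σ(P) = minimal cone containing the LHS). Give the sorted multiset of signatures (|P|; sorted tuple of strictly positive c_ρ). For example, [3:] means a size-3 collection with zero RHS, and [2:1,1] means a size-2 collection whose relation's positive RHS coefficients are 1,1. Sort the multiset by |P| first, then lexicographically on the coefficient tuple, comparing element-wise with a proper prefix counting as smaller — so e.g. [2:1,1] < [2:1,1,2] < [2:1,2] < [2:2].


16 collections generate NE(X_Σ); each relation:

  P = {0,8}:  v_{0} + v_{8} = 0 ; sig = [2:]
  P = {4,10}:  v_{4} + v_{10} = 0 ; sig = [2:]
  P = {0,5}:  v_{0} + v_{5} = v_{3} ; sig = [2:1]
  P = {3,8}:  v_{3} + v_{8} = v_{5} ; sig = [2:1]
  P = {6,9}:  v_{6} + v_{9} = v_{10} ; sig = [2:1]
  P = {4,6}:  v_{4} + v_{6} = v_{1} + v_{3} + v_{7} ; sig = [2:1,1,1]
  P = {0,2}:  v_{0} + v_{2} = v_{1} + v_{5} + v_{9} + v_{10} ; sig = [2:1,1,1,1]
  P = {2,4}:  v_{2} + v_{4} = v_{1} + v_{5} + v_{8} + v_{9} ; sig = [2:1,1,1,1]
  P = {2,3}:  v_{2} + v_{3} = v_{1} + 2·v_{5} + v_{9} + v_{10} ; sig = [2:1,1,1,2]
  P = {2,6}:  v_{2} + v_{6} = v_{1} + v_{5} + v_{8} + 2·v_{10} ; sig = [2:1,1,1,2]
  P = {2,7}:  v_{2} + v_{7} = 2·v_{8} + v_{10} ; sig = [2:1,2]
  P = {1,3,7,9}:  v_{1} + v_{3} + v_{7} + v_{9} = 0 ; sig = [4:]
  P = {1,3,7,10}:  v_{1} + v_{3} + v_{7} + v_{10} = v_{6} ; sig = [4:1]
  P = {1,5,7,9}:  v_{1} + v_{5} + v_{7} + v_{9} = v_{8} ; sig = [4:1]
  P = {1,5,7,10}:  v_{1} + v_{5} + v_{7} + v_{10} = v_{6} + v_{8} ; sig = [4:1,1]
  P = {1,5,8,9,10}:  v_{1} + v_{5} + v_{8} + v_{9} + v_{10} = v_{2} ; sig = [5:1]

Sorted signature multiset PRS(X):
[[2:], [2:], [2:1], [2:1], [2:1], [2:1,1,1], [2:1,1,1,1], [2:1,1,1,1], [2:1,1,1,2], [2:1,1,1,2], [2:1,2], [4:], [4:1], [4:1], [4:1,1], [5:1]]


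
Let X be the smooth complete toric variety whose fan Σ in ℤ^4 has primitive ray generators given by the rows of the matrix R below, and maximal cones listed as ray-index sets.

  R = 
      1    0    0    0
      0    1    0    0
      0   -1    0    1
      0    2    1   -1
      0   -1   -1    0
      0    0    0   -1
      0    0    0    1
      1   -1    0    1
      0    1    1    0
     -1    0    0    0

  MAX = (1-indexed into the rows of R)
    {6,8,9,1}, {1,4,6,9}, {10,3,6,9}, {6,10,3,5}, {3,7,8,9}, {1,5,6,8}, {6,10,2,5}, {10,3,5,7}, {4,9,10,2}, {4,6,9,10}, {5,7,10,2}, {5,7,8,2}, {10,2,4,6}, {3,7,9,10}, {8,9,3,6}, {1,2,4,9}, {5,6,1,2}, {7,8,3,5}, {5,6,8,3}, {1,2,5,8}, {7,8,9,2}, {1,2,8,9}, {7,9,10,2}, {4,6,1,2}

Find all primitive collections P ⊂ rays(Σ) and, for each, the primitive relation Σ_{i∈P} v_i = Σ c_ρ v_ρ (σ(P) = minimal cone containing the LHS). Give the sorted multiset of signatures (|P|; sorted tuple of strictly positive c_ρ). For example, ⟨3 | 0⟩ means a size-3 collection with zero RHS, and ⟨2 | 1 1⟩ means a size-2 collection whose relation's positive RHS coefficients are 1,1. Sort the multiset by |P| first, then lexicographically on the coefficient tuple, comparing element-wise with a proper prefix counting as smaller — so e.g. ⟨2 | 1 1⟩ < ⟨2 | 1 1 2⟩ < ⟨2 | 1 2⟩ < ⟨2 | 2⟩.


13 collections generate NE(X_Σ); each relation:

  {1,10}:  v_{1} + v_{10} = 0  ⟹  sig = ⟨2 | 0⟩
  {5,9}:  v_{5} + v_{9} = 0  ⟹  sig = ⟨2 | 0⟩
  {6,7}:  v_{6} + v_{7} = 0  ⟹  sig = ⟨2 | 0⟩
  {1,3}:  v_{1} + v_{3} = v_{8}  ⟹  sig = ⟨2 | 1⟩
  {2,3}:  v_{2} + v_{3} = v_{7}  ⟹  sig = ⟨2 | 1⟩
  {3,4}:  v_{3} + v_{4} = v_{9}  ⟹  sig = ⟨2 | 1⟩
  {8,10}:  v_{8} + v_{10} = v_{3}  ⟹  sig = ⟨2 | 1⟩
  {1,7}:  v_{1} + v_{7} = v_{2} + v_{8}  ⟹  sig = ⟨2 | 1 1⟩
  {4,5}:  v_{4} + v_{5} = v_{2} + v_{6}  ⟹  sig = ⟨2 | 1 1⟩
  {4,7}:  v_{4} + v_{7} = v_{2} + v_{9}  ⟹  sig = ⟨2 | 1 1⟩
  {4,8}:  v_{4} + v_{8} = v_{1} + v_{9}  ⟹  sig = ⟨2 | 1 1⟩
  {2,6,8}:  v_{2} + v_{6} + v_{8} = v_{1}  ⟹  sig = ⟨3 | 1⟩
  {2,6,9}:  v_{2} + v_{6} + v_{9} = v_{4}  ⟹  sig = ⟨3 | 1⟩

Signatures (|P|; sorted positive RHS coefficients), sorted:
    |P|=2: 11 collections, coeffs (), (), (), (1), (1), (1), (1), (1,1), (1,1), (1,1), (1,1)
    |P|=3: 2 collections, coeffs (1), (1)


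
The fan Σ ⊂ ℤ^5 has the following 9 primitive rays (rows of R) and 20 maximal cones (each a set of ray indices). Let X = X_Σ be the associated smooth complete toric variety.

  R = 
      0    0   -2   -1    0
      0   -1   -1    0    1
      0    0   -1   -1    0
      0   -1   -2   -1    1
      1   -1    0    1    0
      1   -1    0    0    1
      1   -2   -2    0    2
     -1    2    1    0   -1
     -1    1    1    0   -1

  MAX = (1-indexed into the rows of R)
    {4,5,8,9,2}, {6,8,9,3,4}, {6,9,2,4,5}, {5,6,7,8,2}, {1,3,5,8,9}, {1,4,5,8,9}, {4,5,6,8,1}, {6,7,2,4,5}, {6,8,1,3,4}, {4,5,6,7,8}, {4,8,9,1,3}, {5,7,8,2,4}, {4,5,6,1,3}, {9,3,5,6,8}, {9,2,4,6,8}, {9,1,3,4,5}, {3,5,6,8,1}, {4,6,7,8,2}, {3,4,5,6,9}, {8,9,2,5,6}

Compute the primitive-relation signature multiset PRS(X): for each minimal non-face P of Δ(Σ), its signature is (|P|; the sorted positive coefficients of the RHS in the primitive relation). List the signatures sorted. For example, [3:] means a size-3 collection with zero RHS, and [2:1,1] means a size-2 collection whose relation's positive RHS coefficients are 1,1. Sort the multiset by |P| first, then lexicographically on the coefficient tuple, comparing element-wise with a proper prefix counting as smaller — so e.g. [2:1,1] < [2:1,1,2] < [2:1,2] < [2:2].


Δ(Σ) — 9 vertices, 9 min non-faces:

  {2,3}:  v_{2} + v_{3} = v_{4} — sig = [2:1]
  {7,9}:  v_{7} + v_{9} = v_{2} — sig = [2:1]
  {3,7}:  v_{3} + v_{7} = 2·v_{4} + v_{5} + v_{6} + v_{8} — sig = [2:1,1,1,2]
  {1,2}:  v_{1} + v_{2} = 2·v_{4} + v_{5} + v_{8} — sig = [2:1,1,2]
  {1,7}:  v_{1} + v_{7} = 3·v_{4} + 2·v_{5} + v_{6} + 2·v_{8} — sig = [2:1,2,2,3]
  {1,6,9}:  v_{1} + v_{6} + v_{9} = v_{3} — sig = [3:1]
  {3,4,5,8}:  v_{3} + v_{4} + v_{5} + v_{8} = v_{1} — sig = [4:1]
  {4,5,6,8,9}:  v_{4} + v_{5} + v_{6} + v_{8} + v_{9} = 0 — sig = [5:]
  {2,4,5,6,8}:  v_{2} + v_{4} + v_{5} + v_{6} + v_{8} = v_{7} — sig = [5:1]

Signatures (|P|; sorted positive RHS coefficients), sorted:
    |P|=2: 5 collections, coeffs (1), (1), (1,1,1,2), (1,1,2), (1,2,2,3)
    |P|=3: 1 collection, coeffs (1)
    |P|=4: 1 collection, coeffs (1)
    |P|=5: 2 collections, coeffs (), (1)


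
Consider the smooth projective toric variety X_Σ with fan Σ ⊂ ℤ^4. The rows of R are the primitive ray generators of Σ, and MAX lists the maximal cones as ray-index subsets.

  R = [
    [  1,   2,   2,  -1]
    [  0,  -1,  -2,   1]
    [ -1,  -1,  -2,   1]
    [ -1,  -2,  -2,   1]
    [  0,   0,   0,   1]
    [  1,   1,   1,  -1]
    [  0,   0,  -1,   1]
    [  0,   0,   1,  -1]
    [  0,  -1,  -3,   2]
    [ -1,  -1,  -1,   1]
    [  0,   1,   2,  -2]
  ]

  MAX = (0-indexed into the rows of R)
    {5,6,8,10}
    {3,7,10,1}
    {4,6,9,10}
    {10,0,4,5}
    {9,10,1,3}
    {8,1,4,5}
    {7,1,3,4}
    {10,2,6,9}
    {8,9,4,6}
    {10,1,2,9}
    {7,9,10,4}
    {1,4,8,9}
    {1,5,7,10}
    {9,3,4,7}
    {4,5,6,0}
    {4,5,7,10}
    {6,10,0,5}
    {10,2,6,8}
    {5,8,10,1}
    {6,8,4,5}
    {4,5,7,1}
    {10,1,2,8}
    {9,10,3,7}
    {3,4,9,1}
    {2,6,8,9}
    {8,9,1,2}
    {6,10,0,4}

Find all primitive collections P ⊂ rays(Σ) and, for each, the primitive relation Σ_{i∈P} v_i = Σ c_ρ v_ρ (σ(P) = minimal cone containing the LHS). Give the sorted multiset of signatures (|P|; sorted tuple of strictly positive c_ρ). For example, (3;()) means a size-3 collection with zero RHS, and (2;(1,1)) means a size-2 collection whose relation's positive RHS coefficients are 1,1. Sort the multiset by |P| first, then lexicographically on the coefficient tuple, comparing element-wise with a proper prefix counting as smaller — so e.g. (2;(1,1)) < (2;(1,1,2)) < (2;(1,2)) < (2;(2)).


23 minimal non-faces of Δ(Σ) (on 11 rays):

  P = {0,3}:  v_{0} + v_{3} = 0  ⟹  sig = (2;())
  P = {5,9}:  v_{5} + v_{9} = 0  ⟹  sig = (2;())
  P = {6,7}:  v_{6} + v_{7} = 0  ⟹  sig = (2;())
  P = {1,6}:  v_{1} + v_{6} = v_{8}  ⟹  sig = (2;(1))
  P = {7,8}:  v_{7} + v_{8} = v_{1}  ⟹  sig = (2;(1))
  P = {0,1}:  v_{0} + v_{1} = v_{5} + v_{6}  ⟹  sig = (2;(1,1))
  P = {2,4}:  v_{2} + v_{4} = v_{6} + v_{9}  ⟹  sig = (2;(1,1))
  P = {2,5}:  v_{2} + v_{5} = v_{8} + v_{10}  ⟹  sig = (2;(1,1))
  P = {3,5}:  v_{3} + v_{5} = v_{1} + v_{7}  ⟹  sig = (2;(1,1))
  P = {3,6}:  v_{3} + v_{6} = v_{1} + v_{9}  ⟹  sig = (2;(1,1))
  P = {0,7}:  v_{0} + v_{7} = v_{4} + v_{5} + v_{10}  ⟹  sig = (2;(1,1,1))
  P = {0,9}:  v_{0} + v_{9} = v_{4} + v_{6} + v_{10}  ⟹  sig = (2;(1,1,1))
  P = {2,7}:  v_{2} + v_{7} = v_{1} + v_{9} + v_{10}  ⟹  sig = (2;(1,1,1))
  P = {0,2}:  v_{0} + v_{2} = 2·v_{6} + v_{10}  ⟹  sig = (2;(1,2))
  P = {0,8}:  v_{0} + v_{8} = v_{5} + 2·v_{6}  ⟹  sig = (2;(1,2))
  P = {3,8}:  v_{3} + v_{8} = 2·v_{1} + v_{9}  ⟹  sig = (2;(1,2))
  P = {2,3}:  v_{2} + v_{3} = 2·v_{1} + 2·v_{9} + v_{10}  ⟹  sig = (2;(1,2,2))
  P = {1,4,10}:  v_{1} + v_{4} + v_{10} = 0  ⟹  sig = (3;())
  P = {1,7,9}:  v_{1} + v_{7} + v_{9} = v_{3}  ⟹  sig = (3;(1))
  P = {4,8,10}:  v_{4} + v_{8} + v_{10} = v_{6}  ⟹  sig = (3;(1))
  P = {8,9,10}:  v_{8} + v_{9} + v_{10} = v_{2}  ⟹  sig = (3;(1))
  P = {3,4,10}:  v_{3} + v_{4} + v_{10} = v_{7} + v_{9}  ⟹  sig = (3;(1,1))
  P = {4,5,6,10}:  v_{4} + v_{5} + v_{6} + v_{10} = v_{0}  ⟹  sig = (4;(1))

so the primitive-relation signature multiset is
    |P|=2: 17 collections, coeffs (), (), (), (1), (1), (1,1), (1,1), (1,1), (1,1), (1,1), (1,1,1), (1,1,1), (1,1,1), (1,2), (1,2), (1,2), (1,2,2)
    |P|=3: 5 collections, coeffs (), (1), (1), (1), (1,1)
    |P|=4: 1 collection, coeffs (1)


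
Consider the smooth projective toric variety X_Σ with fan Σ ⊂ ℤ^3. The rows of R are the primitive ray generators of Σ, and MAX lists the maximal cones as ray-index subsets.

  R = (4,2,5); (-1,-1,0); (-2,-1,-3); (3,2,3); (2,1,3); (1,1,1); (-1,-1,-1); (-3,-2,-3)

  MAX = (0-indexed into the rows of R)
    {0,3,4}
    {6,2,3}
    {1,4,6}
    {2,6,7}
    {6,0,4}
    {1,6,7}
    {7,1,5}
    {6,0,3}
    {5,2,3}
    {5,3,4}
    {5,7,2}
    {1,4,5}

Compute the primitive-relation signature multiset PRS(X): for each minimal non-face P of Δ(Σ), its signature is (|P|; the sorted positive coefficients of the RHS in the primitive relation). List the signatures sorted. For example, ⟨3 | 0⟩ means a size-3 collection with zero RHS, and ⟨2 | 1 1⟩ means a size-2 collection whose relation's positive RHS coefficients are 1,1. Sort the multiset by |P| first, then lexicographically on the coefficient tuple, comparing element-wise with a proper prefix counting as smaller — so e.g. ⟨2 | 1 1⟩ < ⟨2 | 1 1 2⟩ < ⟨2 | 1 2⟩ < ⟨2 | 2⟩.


Δ(Σ) — 8 vertices, 11 min non-faces:

  {2,4}:  v_{2} + v_{4} = 0  →  sig = ⟨2 | 0⟩
  {3,7}:  v_{3} + v_{7} = 0  →  sig = ⟨2 | 0⟩
  {5,6}:  v_{5} + v_{6} = 0  →  sig = ⟨2 | 0⟩
  {1,2}:  v_{1} + v_{2} = v_{7}  →  sig = ⟨2 | 1⟩
  {1,3}:  v_{1} + v_{3} = v_{4}  →  sig = ⟨2 | 1⟩
  {4,7}:  v_{4} + v_{7} = v_{1}  →  sig = ⟨2 | 1⟩
  {0,2}:  v_{0} + v_{2} = v_{3} + v_{6}  →  sig = ⟨2 | 1 1⟩
  {0,5}:  v_{0} + v_{5} = v_{3} + v_{4}  →  sig = ⟨2 | 1 1⟩
  {0,7}:  v_{0} + v_{7} = v_{4} + v_{6}  →  sig = ⟨2 | 1 1⟩
  {0,1}:  v_{0} + v_{1} = 2·v_{4} + v_{6}  →  sig = ⟨2 | 1 2⟩
  {3,4,6}:  v_{3} + v_{4} + v_{6} = v_{0}  →  sig = ⟨3 | 1⟩

Hence PRS(X_Σ) =
{ ⟨2 | 0⟩ ×3,  ⟨2 | 1⟩ ×3,  ⟨2 | 1 1⟩ ×3,  ⟨2 | 1 2⟩,  ⟨3 | 1⟩ }


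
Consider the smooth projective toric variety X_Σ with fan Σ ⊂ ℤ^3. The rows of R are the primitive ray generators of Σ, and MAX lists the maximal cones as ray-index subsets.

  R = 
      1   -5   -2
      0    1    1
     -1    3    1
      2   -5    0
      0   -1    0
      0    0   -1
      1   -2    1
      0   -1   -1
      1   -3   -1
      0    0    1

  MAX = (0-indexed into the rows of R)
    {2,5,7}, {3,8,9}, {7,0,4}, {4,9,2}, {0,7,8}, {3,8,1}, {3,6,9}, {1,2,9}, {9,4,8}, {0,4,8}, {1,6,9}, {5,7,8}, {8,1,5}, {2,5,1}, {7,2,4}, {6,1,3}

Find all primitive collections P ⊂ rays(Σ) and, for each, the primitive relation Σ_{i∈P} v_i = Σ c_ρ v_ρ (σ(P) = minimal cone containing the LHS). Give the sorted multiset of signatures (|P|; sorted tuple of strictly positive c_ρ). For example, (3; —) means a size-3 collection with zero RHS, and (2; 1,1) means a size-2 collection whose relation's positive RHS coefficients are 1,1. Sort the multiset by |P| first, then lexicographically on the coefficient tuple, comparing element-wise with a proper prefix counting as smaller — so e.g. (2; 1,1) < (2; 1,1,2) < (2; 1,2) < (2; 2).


|primitive collections| = 24. Relations:

  P = {1,7}:  v_{1} + v_{7} = 0  so sig = (2; —)
  P = {2,8}:  v_{2} + v_{8} = 0  so sig = (2; —)
  P = {5,9}:  v_{5} + v_{9} = 0  so sig = (2; —)
  P = {1,4}:  v_{1} + v_{4} = v_{9}  so sig = (2; 1)
  P = {2,3}:  v_{2} + v_{3} = v_{6}  so sig = (2; 1)
  P = {4,5}:  v_{4} + v_{5} = v_{7}  so sig = (2; 1)
  P = {6,8}:  v_{6} + v_{8} = v_{3}  so sig = (2; 1)
  P = {7,9}:  v_{7} + v_{9} = v_{4}  so sig = (2; 1)
  P = {0,1}:  v_{0} + v_{1} = v_{4} + v_{8}  so sig = (2; 1,1)
  P = {0,2}:  v_{0} + v_{2} = v_{4} + v_{7}  so sig = (2; 1,1)
  P = {2,6}:  v_{2} + v_{6} = v_{1} + v_{9}  so sig = (2; 1,1)
  P = {5,6}:  v_{5} + v_{6} = v_{1} + v_{8}  so sig = (2; 1,1)
  P = {6,7}:  v_{6} + v_{7} = v_{8} + v_{9}  so sig = (2; 1,1)
  P = {0,6}:  v_{0} + v_{6} = v_{4} + 2·v_{8} + v_{9}  so sig = (2; 1,1,2)
  P = {0,3}:  v_{0} + v_{3} = v_{4} + 3·v_{8} + v_{9}  so sig = (2; 1,1,3)
  P = {0,5}:  v_{0} + v_{5} = 2·v_{7} + v_{8}  so sig = (2; 1,2)
  P = {0,9}:  v_{0} + v_{9} = 2·v_{4} + v_{8}  so sig = (2; 1,2)
  P = {3,5}:  v_{3} + v_{5} = v_{1} + 2·v_{8}  so sig = (2; 1,2)
  P = {3,7}:  v_{3} + v_{7} = 2·v_{8} + v_{9}  so sig = (2; 1,2)
  P = {4,6}:  v_{4} + v_{6} = v_{8} + 2·v_{9}  so sig = (2; 1,2)
  P = {3,4}:  v_{3} + v_{4} = 2·v_{8} + 2·v_{9}  so sig = (2; 2,2)
  P = {1,8,9}:  v_{1} + v_{8} + v_{9} = v_{6}  so sig = (3; 1)
  P = {4,7,8}:  v_{4} + v_{7} + v_{8} = v_{0}  so sig = (3; 1)
  P = {1,3,9}:  v_{1} + v_{3} + v_{9} = 2·v_{6}  so sig = (3; 2)

Signatures (|P|; sorted positive RHS coefficients), sorted:
    (2; —)
    (2; —)
    (2; —)
    (2; 1)
    (2; 1)
    (2; 1)
    (2; 1)
    (2; 1)
    (2; 1,1)
    (2; 1,1)
    (2; 1,1)
    (2; 1,1)
    (2; 1,1)
    (2; 1,1,2)
    (2; 1,1,3)
    (2; 1,2)
    (2; 1,2)
    (2; 1,2)
    (2; 1,2)
    (2; 1,2)
    (2; 2,2)
    (3; 1)
    (3; 1)
    (3; 2)


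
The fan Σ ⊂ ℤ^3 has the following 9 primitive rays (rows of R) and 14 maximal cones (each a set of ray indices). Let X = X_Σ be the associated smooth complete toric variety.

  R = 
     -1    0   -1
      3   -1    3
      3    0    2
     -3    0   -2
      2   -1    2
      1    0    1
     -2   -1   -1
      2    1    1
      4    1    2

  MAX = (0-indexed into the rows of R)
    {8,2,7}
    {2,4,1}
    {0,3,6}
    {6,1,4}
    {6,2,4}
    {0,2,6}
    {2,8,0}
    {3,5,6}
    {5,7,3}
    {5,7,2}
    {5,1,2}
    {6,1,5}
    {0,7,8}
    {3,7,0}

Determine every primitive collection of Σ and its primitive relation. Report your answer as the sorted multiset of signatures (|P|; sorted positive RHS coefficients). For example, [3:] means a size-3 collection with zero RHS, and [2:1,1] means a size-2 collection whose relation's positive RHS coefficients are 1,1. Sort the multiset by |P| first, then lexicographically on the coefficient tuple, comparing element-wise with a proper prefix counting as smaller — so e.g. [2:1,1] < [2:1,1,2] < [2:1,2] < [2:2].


Minimal non-faces — 18 found among 9 rays, 14 max cones:

  {0,5}:  v_{0} + v_{5} = 0  →  sig = [2:]
  {2,3}:  v_{2} + v_{3} = 0  →  sig = [2:]
  {6,7}:  v_{6} + v_{7} = 0  →  sig = [2:]
  {0,1}:  v_{0} + v_{1} = v_{4}  →  sig = [2:1]
  {4,5}:  v_{4} + v_{5} = v_{1}  →  sig = [2:1]
  {0,4}:  v_{0} + v_{4} = v_{2} + v_{6}  →  sig = [2:1,1]
  {3,4}:  v_{3} + v_{4} = v_{5} + v_{6}  →  sig = [2:1,1]
  {3,8}:  v_{3} + v_{8} = v_{0} + v_{7}  →  sig = [2:1,1]
  {4,7}:  v_{4} + v_{7} = v_{2} + v_{5}  →  sig = [2:1,1]
  {5,8}:  v_{5} + v_{8} = v_{2} + v_{7}  →  sig = [2:1,1]
  {6,8}:  v_{6} + v_{8} = v_{0} + v_{2}  →  sig = [2:1,1]
  {1,3}:  v_{1} + v_{3} = 2·v_{5} + v_{6}  →  sig = [2:1,2]
  {1,7}:  v_{1} + v_{7} = v_{2} + 2·v_{5}  →  sig = [2:1,2]
  {1,8}:  v_{1} + v_{8} = 2·v_{2} + v_{5}  →  sig = [2:1,2]
  {4,8}:  v_{4} + v_{8} = 2·v_{2}  →  sig = [2:2]
  {0,2,7}:  v_{0} + v_{2} + v_{7} = v_{8}  →  sig = [3:1]
  {2,5,6}:  v_{2} + v_{5} + v_{6} = v_{4}  →  sig = [3:1]
  {1,2,6}:  v_{1} + v_{2} + v_{6} = 2·v_{4}  →  sig = [3:2]

Sorted signature multiset PRS(X):
{ [2:] ×3,  [2:1] ×2,  [2:1,1] ×6,  [2:1,2] ×3,  [2:2],  [3:1] ×2,  [3:2] }


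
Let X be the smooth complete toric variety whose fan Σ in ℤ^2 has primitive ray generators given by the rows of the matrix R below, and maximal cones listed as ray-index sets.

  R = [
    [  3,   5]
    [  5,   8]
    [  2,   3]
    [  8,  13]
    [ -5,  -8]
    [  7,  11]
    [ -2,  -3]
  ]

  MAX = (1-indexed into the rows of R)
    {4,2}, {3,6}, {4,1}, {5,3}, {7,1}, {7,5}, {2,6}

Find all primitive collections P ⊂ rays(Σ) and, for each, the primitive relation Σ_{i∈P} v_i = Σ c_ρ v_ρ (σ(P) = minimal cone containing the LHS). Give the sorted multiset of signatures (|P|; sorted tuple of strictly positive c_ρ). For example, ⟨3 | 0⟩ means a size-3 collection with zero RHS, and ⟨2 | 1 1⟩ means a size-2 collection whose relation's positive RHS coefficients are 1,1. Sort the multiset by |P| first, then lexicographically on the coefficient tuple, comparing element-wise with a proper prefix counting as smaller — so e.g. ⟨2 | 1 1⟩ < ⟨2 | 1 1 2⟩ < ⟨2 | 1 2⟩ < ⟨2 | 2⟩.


Primitive collections (14):

  P = {2,5}:  v_{2} + v_{5} = 0  →  sig = ⟨2 | 0⟩
  P = {3,7}:  v_{3} + v_{7} = 0  →  sig = ⟨2 | 0⟩
  P = {1,2}:  v_{1} + v_{2} = v_{4}  →  sig = ⟨2 | 1⟩
  P = {1,3}:  v_{1} + v_{3} = v_{2}  →  sig = ⟨2 | 1⟩
  P = {1,5}:  v_{1} + v_{5} = v_{7}  →  sig = ⟨2 | 1⟩
  P = {2,3}:  v_{2} + v_{3} = v_{6}  →  sig = ⟨2 | 1⟩
  P = {2,7}:  v_{2} + v_{7} = v_{1}  →  sig = ⟨2 | 1⟩
  P = {4,5}:  v_{4} + v_{5} = v_{1}  →  sig = ⟨2 | 1⟩
  P = {5,6}:  v_{5} + v_{6} = v_{3}  →  sig = ⟨2 | 1⟩
  P = {6,7}:  v_{6} + v_{7} = v_{2}  →  sig = ⟨2 | 1⟩
  P = {1,6}:  v_{1} + v_{6} = 2·v_{2}  →  sig = ⟨2 | 2⟩
  P = {3,4}:  v_{3} + v_{4} = 2·v_{2}  →  sig = ⟨2 | 2⟩
  P = {4,7}:  v_{4} + v_{7} = 2·v_{1}  →  sig = ⟨2 | 2⟩
  P = {4,6}:  v_{4} + v_{6} = 3·v_{2}  →  sig = ⟨2 | 3⟩

Hence PRS(X_Σ) =
{ ⟨2 | 0⟩ ×2,  ⟨2 | 1⟩ ×8,  ⟨2 | 2⟩ ×3,  ⟨2 | 3⟩ }


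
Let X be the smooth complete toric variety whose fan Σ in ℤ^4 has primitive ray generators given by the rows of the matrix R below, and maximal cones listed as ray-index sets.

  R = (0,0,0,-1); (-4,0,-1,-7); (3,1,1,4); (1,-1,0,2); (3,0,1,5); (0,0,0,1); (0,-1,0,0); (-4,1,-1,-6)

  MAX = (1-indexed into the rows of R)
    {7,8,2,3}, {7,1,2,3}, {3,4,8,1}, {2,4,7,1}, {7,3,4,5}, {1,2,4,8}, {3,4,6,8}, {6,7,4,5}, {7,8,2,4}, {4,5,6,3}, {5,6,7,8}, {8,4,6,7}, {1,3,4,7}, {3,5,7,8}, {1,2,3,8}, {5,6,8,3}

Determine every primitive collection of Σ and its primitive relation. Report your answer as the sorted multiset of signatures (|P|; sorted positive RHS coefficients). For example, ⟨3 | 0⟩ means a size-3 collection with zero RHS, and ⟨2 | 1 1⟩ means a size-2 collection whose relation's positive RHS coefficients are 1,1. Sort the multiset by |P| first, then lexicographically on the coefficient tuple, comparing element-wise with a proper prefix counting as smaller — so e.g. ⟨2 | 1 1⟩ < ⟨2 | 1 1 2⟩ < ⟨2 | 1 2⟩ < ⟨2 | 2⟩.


Minimal non-faces — 9 found among 8 rays, 16 max cones:

  P={1,6}:  v_{1} + v_{6} = 0 — sig = ⟨2 | 0⟩
  P={1,5}:  v_{1} + v_{5} = v_{3} + v_{7} — sig = ⟨2 | 1 1⟩
  P={2,6}:  v_{2} + v_{6} = v_{7} + v_{8} — sig = ⟨2 | 1 1⟩
  P={2,5}:  v_{2} + v_{5} = v_{3} + 2·v_{7} + v_{8} — sig = ⟨2 | 1 1 2⟩
  P={1,7,8}:  v_{1} + v_{7} + v_{8} = v_{2} — sig = ⟨3 | 1⟩
  P={2,3,4}:  v_{2} + v_{3} + v_{4} = v_{1} — sig = ⟨3 | 1⟩
  P={3,6,7}:  v_{3} + v_{6} + v_{7} = v_{5} — sig = ⟨3 | 1⟩
  P={4,5,8}:  v_{4} + v_{5} + v_{8} = v_{6} — sig = ⟨3 | 1⟩
  P={3,4,7,8}:  v_{3} + v_{4} + v_{7} + v_{8} = 0 — sig = ⟨4 | 0⟩

Signatures (|P|; sorted positive RHS coefficients), sorted:
{ ⟨2 | 0⟩,  ⟨2 | 1 1⟩ ×2,  ⟨2 | 1 1 2⟩,  ⟨3 | 1⟩ ×4,  ⟨4 | 0⟩ }


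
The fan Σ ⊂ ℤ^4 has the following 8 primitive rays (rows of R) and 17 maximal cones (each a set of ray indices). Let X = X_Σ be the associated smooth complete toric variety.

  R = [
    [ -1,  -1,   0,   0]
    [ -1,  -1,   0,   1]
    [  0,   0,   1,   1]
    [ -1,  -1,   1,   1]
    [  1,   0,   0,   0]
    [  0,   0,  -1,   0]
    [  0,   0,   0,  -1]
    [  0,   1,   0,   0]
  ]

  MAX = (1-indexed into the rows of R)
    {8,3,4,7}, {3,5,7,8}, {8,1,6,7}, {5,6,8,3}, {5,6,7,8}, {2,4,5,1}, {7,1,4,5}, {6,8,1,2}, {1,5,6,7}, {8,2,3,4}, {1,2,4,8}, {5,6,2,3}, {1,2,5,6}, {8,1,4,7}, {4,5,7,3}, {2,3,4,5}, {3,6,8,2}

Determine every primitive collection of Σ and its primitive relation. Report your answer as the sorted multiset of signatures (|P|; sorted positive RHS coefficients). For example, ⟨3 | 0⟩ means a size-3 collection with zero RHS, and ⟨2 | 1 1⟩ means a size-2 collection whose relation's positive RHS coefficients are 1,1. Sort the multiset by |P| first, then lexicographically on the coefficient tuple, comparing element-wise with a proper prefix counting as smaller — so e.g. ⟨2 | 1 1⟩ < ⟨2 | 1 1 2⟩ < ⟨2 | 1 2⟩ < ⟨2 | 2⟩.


7 collections generate NE(X_Σ); each relation:

  P={1,3}:  v_{1} + v_{3} = v_{4}  ⟹  sig = ⟨2 | 1⟩
  P={2,7}:  v_{2} + v_{7} = v_{1}  ⟹  sig = ⟨2 | 1⟩
  P={4,6}:  v_{4} + v_{6} = v_{2}  ⟹  sig = ⟨2 | 1⟩
  P={1,5,8}:  v_{1} + v_{5} + v_{8} = 0  ⟹  sig = ⟨3 | 0⟩
  P={3,6,7}:  v_{3} + v_{6} + v_{7} = 0  ⟹  sig = ⟨3 | 0⟩
  P={4,5,8}:  v_{4} + v_{5} + v_{8} = v_{3}  ⟹  sig = ⟨3 | 1⟩
  P={2,5,8}:  v_{2} + v_{5} + v_{8} = v_{3} + v_{6}  ⟹  sig = ⟨3 | 1 1⟩

Sorted signature multiset PRS(X):
[⟨2 | 1⟩, ⟨2 | 1⟩, ⟨2 | 1⟩, ⟨3 | 0⟩, ⟨3 | 0⟩, ⟨3 | 1⟩, ⟨3 | 1 1⟩]


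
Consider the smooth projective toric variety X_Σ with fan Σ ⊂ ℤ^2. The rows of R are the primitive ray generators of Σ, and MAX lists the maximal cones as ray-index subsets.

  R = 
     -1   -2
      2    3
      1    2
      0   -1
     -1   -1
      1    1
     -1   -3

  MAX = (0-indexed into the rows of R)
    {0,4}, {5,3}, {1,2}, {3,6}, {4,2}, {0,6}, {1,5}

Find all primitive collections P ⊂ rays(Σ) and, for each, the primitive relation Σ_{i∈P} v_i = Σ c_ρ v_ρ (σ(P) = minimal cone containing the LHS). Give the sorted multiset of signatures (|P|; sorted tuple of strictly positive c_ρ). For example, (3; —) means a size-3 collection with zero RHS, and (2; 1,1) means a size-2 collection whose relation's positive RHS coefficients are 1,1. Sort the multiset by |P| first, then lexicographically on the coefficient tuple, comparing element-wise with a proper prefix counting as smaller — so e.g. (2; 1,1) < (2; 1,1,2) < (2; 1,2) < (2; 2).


Σ has 14 primitive collections:

  P={0,2}:  v_{0} + v_{2} = 0  ⟹  sig = (2; —)
  P={4,5}:  v_{4} + v_{5} = 0  ⟹  sig = (2; —)
  P={0,1}:  v_{0} + v_{1} = v_{5}  ⟹  sig = (2; 1)
  P={0,3}:  v_{0} + v_{3} = v_{6}  ⟹  sig = (2; 1)
  P={0,5}:  v_{0} + v_{5} = v_{3}  ⟹  sig = (2; 1)
  P={1,4}:  v_{1} + v_{4} = v_{2}  ⟹  sig = (2; 1)
  P={2,3}:  v_{2} + v_{3} = v_{5}  ⟹  sig = (2; 1)
  P={2,5}:  v_{2} + v_{5} = v_{1}  ⟹  sig = (2; 1)
  P={2,6}:  v_{2} + v_{6} = v_{3}  ⟹  sig = (2; 1)
  P={3,4}:  v_{3} + v_{4} = v_{0}  ⟹  sig = (2; 1)
  P={1,6}:  v_{1} + v_{6} = v_{3} + v_{5}  ⟹  sig = (2; 1,1)
  P={1,3}:  v_{1} + v_{3} = 2·v_{5}  ⟹  sig = (2; 2)
  P={4,6}:  v_{4} + v_{6} = 2·v_{0}  ⟹  sig = (2; 2)
  P={5,6}:  v_{5} + v_{6} = 2·v_{3}  ⟹  sig = (2; 2)

Signatures (|P|; sorted positive RHS coefficients), sorted:
{ (2; —) ×2,  (2; 1) ×8,  (2; 1,1),  (2; 2) ×3 }


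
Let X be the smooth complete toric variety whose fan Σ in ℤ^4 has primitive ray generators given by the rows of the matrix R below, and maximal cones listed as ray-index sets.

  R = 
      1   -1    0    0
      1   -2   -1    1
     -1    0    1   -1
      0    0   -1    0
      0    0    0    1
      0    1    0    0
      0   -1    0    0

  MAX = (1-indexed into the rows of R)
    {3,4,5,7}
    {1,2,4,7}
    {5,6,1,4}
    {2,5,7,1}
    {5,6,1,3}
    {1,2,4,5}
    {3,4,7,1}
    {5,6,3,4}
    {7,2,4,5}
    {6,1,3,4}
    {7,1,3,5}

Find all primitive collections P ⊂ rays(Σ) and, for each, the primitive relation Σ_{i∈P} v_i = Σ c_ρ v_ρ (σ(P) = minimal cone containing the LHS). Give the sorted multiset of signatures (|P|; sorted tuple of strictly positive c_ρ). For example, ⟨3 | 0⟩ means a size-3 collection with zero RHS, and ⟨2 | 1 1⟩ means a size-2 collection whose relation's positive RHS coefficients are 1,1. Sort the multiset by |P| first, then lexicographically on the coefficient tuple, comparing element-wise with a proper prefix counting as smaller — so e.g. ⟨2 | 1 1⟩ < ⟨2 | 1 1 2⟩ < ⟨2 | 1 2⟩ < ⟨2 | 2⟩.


Primitive collections (5):

  P = {6,7}:  v_{6} + v_{7} = 0 — sig = ⟨2 | 0⟩
  P = {2,6}:  v_{2} + v_{6} = v_{1} + v_{4} + v_{5} — sig = ⟨2 | 1 1 1⟩
  P = {2,3}:  v_{2} + v_{3} = 2·v_{7} — sig = ⟨2 | 2⟩
  P = {1,3,4,5}:  v_{1} + v_{3} + v_{4} + v_{5} = v_{7} — sig = ⟨4 | 1⟩
  P = {1,4,5,7}:  v_{1} + v_{4} + v_{5} + v_{7} = v_{2} — sig = ⟨4 | 1⟩

Hence PRS(X_Σ) =
{ ⟨2 | 0⟩,  ⟨2 | 1 1 1⟩,  ⟨2 | 2⟩,  ⟨4 | 1⟩ ×2 }


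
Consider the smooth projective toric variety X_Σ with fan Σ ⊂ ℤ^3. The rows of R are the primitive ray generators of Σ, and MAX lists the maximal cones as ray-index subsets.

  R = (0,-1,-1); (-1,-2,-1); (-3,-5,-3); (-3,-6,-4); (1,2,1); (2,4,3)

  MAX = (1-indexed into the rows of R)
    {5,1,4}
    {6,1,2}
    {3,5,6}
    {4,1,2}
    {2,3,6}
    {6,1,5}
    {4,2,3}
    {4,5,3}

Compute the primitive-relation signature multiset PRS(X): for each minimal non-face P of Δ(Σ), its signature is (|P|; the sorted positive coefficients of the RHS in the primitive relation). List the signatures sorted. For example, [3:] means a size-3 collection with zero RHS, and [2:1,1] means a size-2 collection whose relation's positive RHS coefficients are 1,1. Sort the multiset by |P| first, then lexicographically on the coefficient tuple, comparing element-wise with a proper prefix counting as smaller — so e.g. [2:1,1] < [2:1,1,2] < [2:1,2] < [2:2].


3 collections generate NE(X_Σ); each relation:

  P = {2,5}:  v_{2} + v_{5} = 0  →  sig = [2:]
  P = {1,3}:  v_{1} + v_{3} = v_{4}  →  sig = [2:1]
  P = {4,6}:  v_{4} + v_{6} = v_{2}  →  sig = [2:1]

Hence PRS(X_Σ) =
    |P|=2: 3 collections, coeffs (), (1), (1)


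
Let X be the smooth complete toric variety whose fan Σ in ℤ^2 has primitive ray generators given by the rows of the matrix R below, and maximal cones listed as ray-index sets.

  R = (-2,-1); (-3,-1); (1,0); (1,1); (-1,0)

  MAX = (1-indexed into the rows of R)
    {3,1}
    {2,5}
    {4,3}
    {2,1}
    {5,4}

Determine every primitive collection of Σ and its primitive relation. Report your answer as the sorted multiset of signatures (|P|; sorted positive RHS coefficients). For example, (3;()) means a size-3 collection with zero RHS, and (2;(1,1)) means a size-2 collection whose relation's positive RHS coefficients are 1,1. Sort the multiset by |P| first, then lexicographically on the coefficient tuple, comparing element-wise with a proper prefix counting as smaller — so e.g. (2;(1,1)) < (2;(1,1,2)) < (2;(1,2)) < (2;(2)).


Σ has 5 primitive collections:

  P={3,5}:  v_{3} + v_{5} = 0 ; sig = (2;())
  P={1,4}:  v_{1} + v_{4} = v_{5} ; sig = (2;(1))
  P={1,5}:  v_{1} + v_{5} = v_{2} ; sig = (2;(1))
  P={2,3}:  v_{2} + v_{3} = v_{1} ; sig = (2;(1))
  P={2,4}:  v_{2} + v_{4} = 2·v_{5} ; sig = (2;(2))

so the primitive-relation signature multiset is
{ (2;()),  (2;(1)) ×3,  (2;(2)) }


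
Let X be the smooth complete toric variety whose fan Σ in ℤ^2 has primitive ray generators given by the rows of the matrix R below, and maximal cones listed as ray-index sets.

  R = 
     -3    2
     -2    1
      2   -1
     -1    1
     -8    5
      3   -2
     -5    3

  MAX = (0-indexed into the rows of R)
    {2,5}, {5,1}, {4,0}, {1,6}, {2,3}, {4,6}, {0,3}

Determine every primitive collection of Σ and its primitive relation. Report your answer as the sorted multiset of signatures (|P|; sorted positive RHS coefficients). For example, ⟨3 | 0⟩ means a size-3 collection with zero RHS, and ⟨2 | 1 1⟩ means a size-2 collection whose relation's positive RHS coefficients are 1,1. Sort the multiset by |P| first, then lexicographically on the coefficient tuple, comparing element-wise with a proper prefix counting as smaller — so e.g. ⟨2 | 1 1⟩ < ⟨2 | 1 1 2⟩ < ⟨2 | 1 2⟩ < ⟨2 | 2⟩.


Σ has 14 primitive collections:

  P={0,5}:  v_{0} + v_{5} = 0  ⟹  sig = ⟨2 | 0⟩
  P={1,2}:  v_{1} + v_{2} = 0  ⟹  sig = ⟨2 | 0⟩
  P={0,1}:  v_{0} + v_{1} = v_{6}  ⟹  sig = ⟨2 | 1⟩
  P={0,2}:  v_{0} + v_{2} = v_{3}  ⟹  sig = ⟨2 | 1⟩
  P={0,6}:  v_{0} + v_{6} = v_{4}  ⟹  sig = ⟨2 | 1⟩
  P={1,3}:  v_{1} + v_{3} = v_{0}  ⟹  sig = ⟨2 | 1⟩
  P={2,6}:  v_{2} + v_{6} = v_{0}  ⟹  sig = ⟨2 | 1⟩
  P={3,5}:  v_{3} + v_{5} = v_{2}  ⟹  sig = ⟨2 | 1⟩
  P={4,5}:  v_{4} + v_{5} = v_{6}  ⟹  sig = ⟨2 | 1⟩
  P={5,6}:  v_{5} + v_{6} = v_{1}  ⟹  sig = ⟨2 | 1⟩
  P={1,4}:  v_{1} + v_{4} = 2·v_{6}  ⟹  sig = ⟨2 | 2⟩
  P={2,4}:  v_{2} + v_{4} = 2·v_{0}  ⟹  sig = ⟨2 | 2⟩
  P={3,6}:  v_{3} + v_{6} = 2·v_{0}  ⟹  sig = ⟨2 | 2⟩
  P={3,4}:  v_{3} + v_{4} = 3·v_{0}  ⟹  sig = ⟨2 | 3⟩

Hence PRS(X_Σ) =
[⟨2 | 0⟩, ⟨2 | 0⟩, ⟨2 | 1⟩, ⟨2 | 1⟩, ⟨2 | 1⟩, ⟨2 | 1⟩, ⟨2 | 1⟩, ⟨2 | 1⟩, ⟨2 | 1⟩, ⟨2 | 1⟩, ⟨2 | 2⟩, ⟨2 | 2⟩, ⟨2 | 2⟩, ⟨2 | 3⟩]


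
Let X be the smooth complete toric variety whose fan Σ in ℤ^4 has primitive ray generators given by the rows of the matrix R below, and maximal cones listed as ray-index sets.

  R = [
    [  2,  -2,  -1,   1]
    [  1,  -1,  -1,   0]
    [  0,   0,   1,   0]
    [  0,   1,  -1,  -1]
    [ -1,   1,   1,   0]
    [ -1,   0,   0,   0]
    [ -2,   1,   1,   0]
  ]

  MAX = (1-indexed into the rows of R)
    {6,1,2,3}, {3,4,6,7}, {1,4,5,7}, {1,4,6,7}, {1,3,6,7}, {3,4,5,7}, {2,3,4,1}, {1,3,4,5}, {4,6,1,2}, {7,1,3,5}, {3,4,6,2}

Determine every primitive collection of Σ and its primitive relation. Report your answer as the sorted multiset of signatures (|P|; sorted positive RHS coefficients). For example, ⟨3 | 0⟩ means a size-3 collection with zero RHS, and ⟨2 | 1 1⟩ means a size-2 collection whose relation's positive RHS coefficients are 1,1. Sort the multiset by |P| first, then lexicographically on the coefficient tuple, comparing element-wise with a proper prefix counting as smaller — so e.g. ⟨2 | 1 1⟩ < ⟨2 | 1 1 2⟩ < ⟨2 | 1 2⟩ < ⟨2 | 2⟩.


Primitive collections (5):

  • {2,5}:  v_{2} + v_{5} = 0  →  sig = ⟨2 | 0⟩
  • {2,7}:  v_{2} + v_{7} = v_{6}  →  sig = ⟨2 | 1⟩
  • {5,6}:  v_{5} + v_{6} = v_{7}  →  sig = ⟨2 | 1⟩
  • {1,3,4,7}:  v_{1} + v_{3} + v_{4} + v_{7} = 0  →  sig = ⟨4 | 0⟩
  • {1,3,4,6}:  v_{1} + v_{3} + v_{4} + v_{6} = v_{2}  →  sig = ⟨4 | 1⟩

Signatures (|P|; sorted positive RHS coefficients), sorted:
{ ⟨2 | 0⟩,  ⟨2 | 1⟩ ×2,  ⟨4 | 0⟩,  ⟨4 | 1⟩ }
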